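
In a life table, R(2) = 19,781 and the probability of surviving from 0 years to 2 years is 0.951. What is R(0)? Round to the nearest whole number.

20800

R(0) = R(2) / p = 19,781 / 0.951 = 20800.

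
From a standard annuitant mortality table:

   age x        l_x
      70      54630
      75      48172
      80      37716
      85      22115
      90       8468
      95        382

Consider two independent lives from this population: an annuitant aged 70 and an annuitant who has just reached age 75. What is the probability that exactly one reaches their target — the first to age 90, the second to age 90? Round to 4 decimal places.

0.2763

p₁ = l_90/l_70 = 8468/54630 = 0.155006; p₂ = l_90/l_75 = 8468/48172 = 0.175787.
P(exactly one) = p₁(1−p₂) + (1−p₁)p₂ = 0.127758 + 0.148539 = 0.276297.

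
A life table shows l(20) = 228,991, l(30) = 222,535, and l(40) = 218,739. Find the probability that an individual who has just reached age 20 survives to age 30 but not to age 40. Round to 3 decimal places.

0.017

This is the probability of reaching 30 but not 40, conditional on being alive at 20: (l(30) − l(40)) / l(20).
= (222,535 − 218,739) / 228,991 = 3,796 / 228,991 = 0.016577.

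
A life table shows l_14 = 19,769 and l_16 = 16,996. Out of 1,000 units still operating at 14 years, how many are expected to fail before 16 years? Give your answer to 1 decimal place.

The relevant probability is 1 − 16,996/19,769 = 0.140270.
Expected number = 1,000 × 0.140270 = 140.3.

140.3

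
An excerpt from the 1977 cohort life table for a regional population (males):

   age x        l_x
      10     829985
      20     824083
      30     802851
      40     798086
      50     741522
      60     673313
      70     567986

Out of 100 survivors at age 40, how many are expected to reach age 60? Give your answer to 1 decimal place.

84.4

The relevant probability is 673313/798086 = 0.843660.
Expected number = 100 × 0.843660 = 84.4.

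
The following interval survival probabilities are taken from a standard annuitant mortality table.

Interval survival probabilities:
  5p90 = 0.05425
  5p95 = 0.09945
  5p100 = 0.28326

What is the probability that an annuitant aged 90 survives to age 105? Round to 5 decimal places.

The overall survival probability is 0.05425 × 0.09945 × 0.28326.
= 0.001528.

0.00153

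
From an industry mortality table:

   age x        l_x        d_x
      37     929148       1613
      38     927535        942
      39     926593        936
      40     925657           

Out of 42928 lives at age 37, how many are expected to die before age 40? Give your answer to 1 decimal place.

The relevant probability is 1 − 925657/929148 = 0.003757.
Expected number = 42928 × 0.003757 = 161.3.

161.3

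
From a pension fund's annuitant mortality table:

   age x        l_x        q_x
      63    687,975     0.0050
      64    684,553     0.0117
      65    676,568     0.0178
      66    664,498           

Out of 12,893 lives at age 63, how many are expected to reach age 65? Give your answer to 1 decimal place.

The relevant probability is 676,568/687,975 = 0.983419.
Expected number = 12,893 × 0.983419 = 12679.2.

12679.2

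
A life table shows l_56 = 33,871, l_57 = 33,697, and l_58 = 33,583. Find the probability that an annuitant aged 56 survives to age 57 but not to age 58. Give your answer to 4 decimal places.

We want 1|1q56 = (l_57 − l_58)/l_56.
This is the probability of reaching 57 but not 58, conditional on being alive at 56: (l_57 − l_58) / l_56.
= (33,697 − 33,583) / 33,871 = 114 / 33,871 = 0.003366.

0.0034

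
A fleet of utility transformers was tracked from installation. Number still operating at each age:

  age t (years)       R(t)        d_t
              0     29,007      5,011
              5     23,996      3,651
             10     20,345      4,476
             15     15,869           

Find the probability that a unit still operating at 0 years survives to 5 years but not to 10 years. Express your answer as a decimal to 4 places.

This is the probability of reaching 5 but not 10, conditional on being operational at 0: (R(5) − R(10)) / R(0).
= (23,996 − 20,345) / 29,007 = 3,651 / 29,007 = 0.125866.

0.1259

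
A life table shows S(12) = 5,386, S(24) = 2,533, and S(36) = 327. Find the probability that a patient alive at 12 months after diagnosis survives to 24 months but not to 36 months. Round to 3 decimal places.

0.410

This is the probability of reaching 24 but not 36, conditional on being alive at 12: (S(24) − S(36)) / S(12).
= (2,533 − 327) / 5,386 = 2,206 / 5,386 = 0.409580.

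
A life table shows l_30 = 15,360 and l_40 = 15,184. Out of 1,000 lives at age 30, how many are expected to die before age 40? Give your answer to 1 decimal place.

11.5

The relevant probability is 1 − 15,184/15,360 = 0.011458.
Expected number = 1,000 × 0.011458 = 11.5.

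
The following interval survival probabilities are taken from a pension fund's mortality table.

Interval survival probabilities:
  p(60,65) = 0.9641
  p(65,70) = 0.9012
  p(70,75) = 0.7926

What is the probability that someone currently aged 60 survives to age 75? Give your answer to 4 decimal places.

Chaining the interval survival probabilities: 0.9641 × 0.9012 × 0.7926.
= 0.688648.

0.6886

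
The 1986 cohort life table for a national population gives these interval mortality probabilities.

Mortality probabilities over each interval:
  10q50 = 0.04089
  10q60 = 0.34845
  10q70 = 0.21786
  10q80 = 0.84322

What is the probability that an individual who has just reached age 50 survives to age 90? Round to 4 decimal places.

0.0766

40p50 = (1 − 0.04089) × (1 − 0.34845) × (1 − 0.21786) × (1 − 0.84322).
= 0.95911 × 0.65155 × 0.78214 × 0.15678 = 0.076629.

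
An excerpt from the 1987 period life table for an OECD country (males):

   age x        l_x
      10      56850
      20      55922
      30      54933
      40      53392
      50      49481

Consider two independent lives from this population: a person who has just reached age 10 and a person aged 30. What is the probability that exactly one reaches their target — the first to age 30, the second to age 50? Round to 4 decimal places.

0.1263

p₁ = l_30/l_10 = 54933/56850 = 0.966280; p₂ = l_50/l_30 = 49481/54933 = 0.900752.
P(exactly one) = p₁(1−p₂) + (1−p₁)p₂ = 0.095901 + 0.030373 = 0.126275.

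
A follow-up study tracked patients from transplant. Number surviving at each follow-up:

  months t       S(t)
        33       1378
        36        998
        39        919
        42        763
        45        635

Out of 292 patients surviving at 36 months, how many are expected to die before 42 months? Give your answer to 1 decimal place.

68.8

The relevant probability is 1 − 763/998 = 0.235471.
Expected number = 292 × 0.235471 = 68.8.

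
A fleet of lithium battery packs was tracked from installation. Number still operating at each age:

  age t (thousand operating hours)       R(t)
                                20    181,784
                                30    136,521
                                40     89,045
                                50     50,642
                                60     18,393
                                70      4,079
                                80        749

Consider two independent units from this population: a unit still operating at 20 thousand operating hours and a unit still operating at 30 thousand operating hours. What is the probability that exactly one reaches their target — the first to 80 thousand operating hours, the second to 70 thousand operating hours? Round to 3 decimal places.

0.034

p₁ = R(80)/R(20) = 749/181,784 = 0.004120; p₂ = R(70)/R(30) = 4,079/136,521 = 0.029878.
P(exactly one) = p₁(1−p₂) + (1−p₁)p₂ = 0.003997 + 0.029755 = 0.033752.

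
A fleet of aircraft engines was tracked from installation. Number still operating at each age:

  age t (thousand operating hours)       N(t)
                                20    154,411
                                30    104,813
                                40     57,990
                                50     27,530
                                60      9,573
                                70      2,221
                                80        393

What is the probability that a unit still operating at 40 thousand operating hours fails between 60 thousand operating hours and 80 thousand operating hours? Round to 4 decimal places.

This is the probability of reaching 60 but not 80, conditional on being operational at 40: (N(60) − N(80)) / N(40).
= (9,573 − 393) / 57,990 = 9,180 / 57,990 = 0.158303.

0.1583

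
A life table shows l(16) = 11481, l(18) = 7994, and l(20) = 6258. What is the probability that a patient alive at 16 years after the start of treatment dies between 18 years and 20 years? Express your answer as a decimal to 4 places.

0.1512

This is the probability of reaching 18 but not 20, conditional on being alive at 16: (l(18) − l(20)) / l(16).
= (7994 − 6258) / 11481 = 1736 / 11481 = 0.151206.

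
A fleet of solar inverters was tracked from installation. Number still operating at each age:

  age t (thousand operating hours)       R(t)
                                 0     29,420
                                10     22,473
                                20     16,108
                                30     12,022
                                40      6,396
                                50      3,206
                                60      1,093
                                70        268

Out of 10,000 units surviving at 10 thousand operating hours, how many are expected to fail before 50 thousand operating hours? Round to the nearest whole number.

8573

The relevant probability is 1 − 3,206/22,473 = 0.857340.
Expected number = 10,000 × 0.857340 = 8573.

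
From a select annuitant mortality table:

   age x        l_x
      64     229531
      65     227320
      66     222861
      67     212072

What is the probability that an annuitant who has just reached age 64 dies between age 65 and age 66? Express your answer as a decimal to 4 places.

0.0194

This is the probability of reaching 65 but not 66, conditional on being alive at 64: (l_65 − l_66) / l_64.
= (227320 − 222861) / 229531 = 4459 / 229531 = 0.019427.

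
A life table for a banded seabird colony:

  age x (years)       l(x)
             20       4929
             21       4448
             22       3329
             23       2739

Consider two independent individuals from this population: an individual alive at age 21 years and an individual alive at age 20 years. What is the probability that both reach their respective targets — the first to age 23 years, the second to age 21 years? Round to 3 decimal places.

0.556

p₁ = l(23)/l(21) = 2739/4448 = 0.615782; p₂ = l(21)/l(20) = 4448/4929 = 0.902414.
P(both) = p₁ × p₂ = 0.615782 × 0.902414 = 0.555690.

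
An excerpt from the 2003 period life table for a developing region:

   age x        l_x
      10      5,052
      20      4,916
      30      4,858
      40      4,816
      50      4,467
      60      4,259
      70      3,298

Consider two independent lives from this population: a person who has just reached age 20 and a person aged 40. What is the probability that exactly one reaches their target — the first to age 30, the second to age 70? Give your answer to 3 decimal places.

0.320

p₁ = l_30/l_20 = 4,858/4,916 = 0.988202; p₂ = l_70/l_40 = 3,298/4,816 = 0.684801.
P(exactly one) = p₁(1−p₂) + (1−p₁)p₂ = 0.311480 + 0.008079 = 0.319560.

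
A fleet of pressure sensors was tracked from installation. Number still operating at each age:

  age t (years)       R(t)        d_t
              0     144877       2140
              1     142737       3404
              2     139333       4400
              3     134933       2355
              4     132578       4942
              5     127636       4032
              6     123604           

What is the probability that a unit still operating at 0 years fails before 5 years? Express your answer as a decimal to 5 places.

0.11900

P(fail before 5 | operational at 0) = 1 − R(5)/R(0) = 1 − 127636/144877 = (17241)/144877 = 0.119004.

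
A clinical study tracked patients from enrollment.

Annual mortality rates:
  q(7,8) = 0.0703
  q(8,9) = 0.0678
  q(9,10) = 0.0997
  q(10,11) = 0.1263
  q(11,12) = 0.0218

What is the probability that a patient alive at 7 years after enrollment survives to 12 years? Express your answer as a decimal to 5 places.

The overall survival probability is (1 − 0.0703) × (1 − 0.0678) × (1 − 0.0997) × (1 − 0.1263) × (1 − 0.0218).
= 0.9297 × 0.9322 × 0.9003 × 0.8737 × 0.9782 = 0.666852.

0.66685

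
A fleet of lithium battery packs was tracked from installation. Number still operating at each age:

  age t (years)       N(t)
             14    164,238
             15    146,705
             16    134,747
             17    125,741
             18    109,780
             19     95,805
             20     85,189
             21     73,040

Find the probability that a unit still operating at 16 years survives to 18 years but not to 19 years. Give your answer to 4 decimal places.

0.1037

This is the probability of reaching 18 but not 19, conditional on being operational at 16: (N(18) − N(19)) / N(16).
= (109,780 − 95,805) / 134,747 = 13,975 / 134,747 = 0.103713.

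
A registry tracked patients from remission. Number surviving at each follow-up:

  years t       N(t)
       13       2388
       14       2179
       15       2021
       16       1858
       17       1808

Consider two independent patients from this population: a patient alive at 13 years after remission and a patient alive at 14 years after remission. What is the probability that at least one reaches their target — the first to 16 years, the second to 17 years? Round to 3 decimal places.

0.962

p₁ = N(16)/N(13) = 1858/2388 = 0.778057; p₂ = N(17)/N(14) = 1808/2179 = 0.829738.
P(at least one) = 1 − (1−p₁)(1−p₂) = 1 − 0.221943 × 0.170262 = 0.962212.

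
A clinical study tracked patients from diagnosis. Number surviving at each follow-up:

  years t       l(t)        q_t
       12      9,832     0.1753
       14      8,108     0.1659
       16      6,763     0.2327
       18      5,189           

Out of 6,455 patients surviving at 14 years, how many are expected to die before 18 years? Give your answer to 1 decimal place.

The relevant probability is 1 − 5,189/8,108 = 0.360015.
Expected number = 6,455 × 0.360015 = 2323.9.

2323.9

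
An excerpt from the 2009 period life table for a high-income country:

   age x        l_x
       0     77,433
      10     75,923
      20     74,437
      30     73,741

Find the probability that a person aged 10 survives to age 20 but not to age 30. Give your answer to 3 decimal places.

0.009

We want 10|10q10 = (l_20 − l_30)/l_10.
This is the probability of reaching 20 but not 30, conditional on being alive at 10: (l_20 − l_30) / l_10.
= (74,437 − 73,741) / 75,923 = 696 / 75,923 = 0.009167.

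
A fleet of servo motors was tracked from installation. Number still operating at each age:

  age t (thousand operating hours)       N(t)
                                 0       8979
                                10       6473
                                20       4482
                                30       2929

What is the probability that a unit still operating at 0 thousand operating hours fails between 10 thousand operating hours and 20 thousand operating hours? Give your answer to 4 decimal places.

0.2217

This is the probability of reaching 10 but not 20, conditional on being operational at 0: (N(10) − N(20)) / N(0).
= (6473 − 4482) / 8979 = 1991 / 8979 = 0.221740.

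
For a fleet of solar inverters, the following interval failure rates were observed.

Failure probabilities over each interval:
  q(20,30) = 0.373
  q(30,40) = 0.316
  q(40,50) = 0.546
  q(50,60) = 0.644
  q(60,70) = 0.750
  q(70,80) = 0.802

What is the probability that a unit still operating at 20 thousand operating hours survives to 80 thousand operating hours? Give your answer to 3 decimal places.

0.003

P(survive 20→80) = (1 − 0.373) × (1 − 0.316) × (1 − 0.546) × (1 − 0.644) × (1 − 0.750) × (1 − 0.802).
= 0.627 × 0.684 × 0.454 × 0.356 × 0.250 × 0.198 = 0.003431.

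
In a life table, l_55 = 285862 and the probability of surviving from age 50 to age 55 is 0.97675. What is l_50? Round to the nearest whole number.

l_50 = l_55 / p = 285862 / 0.97675 = 292666.

292666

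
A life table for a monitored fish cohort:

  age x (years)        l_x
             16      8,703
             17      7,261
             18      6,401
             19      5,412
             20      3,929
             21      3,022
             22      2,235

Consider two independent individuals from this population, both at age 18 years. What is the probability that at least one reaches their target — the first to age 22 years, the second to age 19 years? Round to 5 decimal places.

0.89944

p₁ = l_22/l_18 = 2,235/6,401 = 0.349164; p₂ = l_19/l_18 = 5,412/6,401 = 0.845493.
P(at least one) = 1 − (1−p₁)(1−p₂) = 1 − 0.650836 × 0.154507 = 0.899441.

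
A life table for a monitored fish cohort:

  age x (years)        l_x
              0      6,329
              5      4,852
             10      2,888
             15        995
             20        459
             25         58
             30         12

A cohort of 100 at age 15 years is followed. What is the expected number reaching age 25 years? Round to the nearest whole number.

6

The relevant probability is 58/995 = 0.058291.
Expected number = 100 × 0.058291 = 6.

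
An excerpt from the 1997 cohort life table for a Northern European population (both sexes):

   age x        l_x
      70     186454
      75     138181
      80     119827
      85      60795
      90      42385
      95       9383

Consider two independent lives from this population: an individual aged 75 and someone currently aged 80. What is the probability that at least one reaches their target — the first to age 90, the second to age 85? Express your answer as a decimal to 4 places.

0.6585

p₁ = l_90/l_75 = 42385/138181 = 0.306735; p₂ = l_85/l_80 = 60795/119827 = 0.507356.
P(at least one) = 1 − (1−p₁)(1−p₂) = 1 − 0.693265 × 0.492644 = 0.658467.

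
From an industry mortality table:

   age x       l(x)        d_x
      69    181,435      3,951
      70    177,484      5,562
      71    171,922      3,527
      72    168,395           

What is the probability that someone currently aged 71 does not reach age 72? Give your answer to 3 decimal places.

0.021

P(die before 72 | alive at 71) = 1 − l(72)/l(71) = 1 − 168,395/171,922 = (3,527)/171,922 = 0.020515.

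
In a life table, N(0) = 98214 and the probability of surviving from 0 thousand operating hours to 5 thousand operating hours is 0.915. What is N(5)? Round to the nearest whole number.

N(5) = N(0) × p = 98214 × 0.915 = 89866.

89866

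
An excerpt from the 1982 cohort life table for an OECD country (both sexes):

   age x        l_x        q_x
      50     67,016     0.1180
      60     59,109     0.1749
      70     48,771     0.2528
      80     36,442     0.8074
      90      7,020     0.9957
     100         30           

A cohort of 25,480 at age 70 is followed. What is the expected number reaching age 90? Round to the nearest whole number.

3668

The relevant probability is 7,020/48,771 = 0.143938.
Expected number = 25,480 × 0.143938 = 3668.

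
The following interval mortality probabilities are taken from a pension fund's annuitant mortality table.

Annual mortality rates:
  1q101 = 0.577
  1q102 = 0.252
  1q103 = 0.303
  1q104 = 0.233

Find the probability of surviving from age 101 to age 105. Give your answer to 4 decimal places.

0.1691

Survival from 101 to 105 is the product of surviving each interval: (1 − 0.577) × (1 − 0.252) × (1 − 0.303) × (1 − 0.233).
= 0.423 × 0.748 × 0.697 × 0.767 = 0.169149.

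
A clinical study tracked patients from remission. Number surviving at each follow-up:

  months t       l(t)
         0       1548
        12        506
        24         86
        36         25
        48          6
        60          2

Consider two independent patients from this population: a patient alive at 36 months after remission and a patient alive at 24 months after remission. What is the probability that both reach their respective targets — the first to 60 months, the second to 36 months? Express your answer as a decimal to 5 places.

p₁ = l(60)/l(36) = 2/25 = 0.080000; p₂ = l(36)/l(24) = 25/86 = 0.290698.
P(both) = p₁ × p₂ = 0.080000 × 0.290698 = 0.023256.

0.02326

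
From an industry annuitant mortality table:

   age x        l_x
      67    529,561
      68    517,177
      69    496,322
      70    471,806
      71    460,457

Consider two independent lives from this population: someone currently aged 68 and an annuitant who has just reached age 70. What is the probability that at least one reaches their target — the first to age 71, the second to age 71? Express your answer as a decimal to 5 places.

p₁ = l_71/l_68 = 460,457/517,177 = 0.890328; p₂ = l_71/l_70 = 460,457/471,806 = 0.975946.
P(at least one) = 1 − (1−p₁)(1−p₂) = 1 − 0.109672 × 0.024054 = 0.997362.

0.99736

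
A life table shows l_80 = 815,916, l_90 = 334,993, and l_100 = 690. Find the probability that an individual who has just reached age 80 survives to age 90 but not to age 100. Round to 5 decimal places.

0.40973

We want 10|10q80 = (l_90 − l_100)/l_80.
This is the probability of reaching 90 but not 100, conditional on being alive at 80: (l_90 − l_100) / l_80.
= (334,993 − 690) / 815,916 = 334,303 / 815,916 = 0.409727.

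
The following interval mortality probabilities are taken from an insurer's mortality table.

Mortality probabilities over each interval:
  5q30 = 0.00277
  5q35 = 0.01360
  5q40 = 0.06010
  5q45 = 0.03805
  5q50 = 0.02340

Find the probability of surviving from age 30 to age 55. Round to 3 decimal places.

Survival from 30 to 55 is the product of surviving each interval: (1 − 0.00277) × (1 − 0.01360) × (1 − 0.06010) × (1 − 0.03805) × (1 − 0.02340).
= 0.99723 × 0.98640 × 0.93990 × 0.96195 × 0.97660 = 0.868559.

0.869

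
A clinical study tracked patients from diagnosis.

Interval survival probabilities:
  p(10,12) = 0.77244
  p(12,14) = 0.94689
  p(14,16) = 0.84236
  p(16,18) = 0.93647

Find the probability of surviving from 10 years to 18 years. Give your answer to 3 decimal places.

0.577

P(survive 10→18) = 0.77244 × 0.94689 × 0.84236 × 0.93647.
= 0.576974.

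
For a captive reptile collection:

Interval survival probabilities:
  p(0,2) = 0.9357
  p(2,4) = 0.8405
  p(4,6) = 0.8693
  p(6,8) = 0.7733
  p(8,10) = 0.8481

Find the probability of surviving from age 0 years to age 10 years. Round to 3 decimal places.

0.448

Chaining the interval survival probabilities: 0.9357 × 0.8405 × 0.8693 × 0.7733 × 0.8481.
= 0.448373.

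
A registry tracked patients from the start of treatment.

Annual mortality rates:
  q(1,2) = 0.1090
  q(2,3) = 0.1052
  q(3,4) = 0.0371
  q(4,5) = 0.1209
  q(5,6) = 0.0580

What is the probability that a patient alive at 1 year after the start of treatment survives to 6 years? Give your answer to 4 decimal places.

P(survive 1→6) = (1 − 0.1090) × (1 − 0.1052) × (1 − 0.0371) × (1 − 0.1209) × (1 − 0.0580).
= 0.8910 × 0.8948 × 0.9629 × 0.8791 × 0.9420 = 0.635732.

0.6357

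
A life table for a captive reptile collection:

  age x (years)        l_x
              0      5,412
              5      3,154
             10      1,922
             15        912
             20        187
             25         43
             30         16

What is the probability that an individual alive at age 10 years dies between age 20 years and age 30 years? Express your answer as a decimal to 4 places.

This is the probability of reaching 20 but not 30, conditional on being alive at 10: (l_20 − l_30) / l_10.
= (187 − 16) / 1,922 = 171 / 1,922 = 0.088970.

0.0890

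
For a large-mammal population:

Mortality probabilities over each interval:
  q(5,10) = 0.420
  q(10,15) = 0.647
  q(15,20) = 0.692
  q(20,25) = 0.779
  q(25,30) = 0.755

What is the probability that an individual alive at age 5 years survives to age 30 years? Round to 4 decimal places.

The overall survival probability is (1 − 0.420) × (1 − 0.647) × (1 − 0.692) × (1 − 0.779) × (1 − 0.755).
= 0.580 × 0.353 × 0.308 × 0.221 × 0.245 = 0.003414.

0.0034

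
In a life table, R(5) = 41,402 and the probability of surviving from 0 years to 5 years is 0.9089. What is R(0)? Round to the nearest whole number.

R(0) = R(5) / p = 41,402 / 0.9089 = 45552.

45552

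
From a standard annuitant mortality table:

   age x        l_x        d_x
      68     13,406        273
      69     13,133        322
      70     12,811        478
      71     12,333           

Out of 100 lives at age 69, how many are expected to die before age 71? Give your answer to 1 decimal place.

The relevant probability is 1 − 12,333/13,133 = 0.060915.
Expected number = 100 × 0.060915 = 6.1.

6.1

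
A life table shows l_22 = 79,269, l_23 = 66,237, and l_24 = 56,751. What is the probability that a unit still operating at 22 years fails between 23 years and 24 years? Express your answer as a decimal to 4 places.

0.1197

This is the probability of reaching 23 but not 24, conditional on being operational at 22: (l_23 − l_24) / l_22.
= (66,237 − 56,751) / 79,269 = 9,486 / 79,269 = 0.119668.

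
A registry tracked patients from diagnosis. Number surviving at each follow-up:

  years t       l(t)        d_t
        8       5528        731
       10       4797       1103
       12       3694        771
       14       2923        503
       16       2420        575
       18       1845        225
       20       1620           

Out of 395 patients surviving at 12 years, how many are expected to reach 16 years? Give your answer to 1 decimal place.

258.8

The relevant probability is 2420/3694 = 0.655116.
Expected number = 395 × 0.655116 = 258.8.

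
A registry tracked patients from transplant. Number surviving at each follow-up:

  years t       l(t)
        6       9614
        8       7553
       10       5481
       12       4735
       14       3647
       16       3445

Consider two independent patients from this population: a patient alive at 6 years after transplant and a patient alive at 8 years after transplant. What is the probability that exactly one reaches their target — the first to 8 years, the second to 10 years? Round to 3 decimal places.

0.371

p₁ = l(8)/l(6) = 7553/9614 = 0.785625; p₂ = l(10)/l(8) = 5481/7553 = 0.725672.
P(exactly one) = p₁(1−p₂) + (1−p₁)p₂ = 0.215519 + 0.155566 = 0.371085.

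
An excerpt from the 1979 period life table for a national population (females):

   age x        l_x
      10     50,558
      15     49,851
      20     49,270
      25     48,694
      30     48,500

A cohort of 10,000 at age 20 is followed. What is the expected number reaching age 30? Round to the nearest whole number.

9844

The relevant probability is 48,500/49,270 = 0.984372.
Expected number = 10,000 × 0.984372 = 9844.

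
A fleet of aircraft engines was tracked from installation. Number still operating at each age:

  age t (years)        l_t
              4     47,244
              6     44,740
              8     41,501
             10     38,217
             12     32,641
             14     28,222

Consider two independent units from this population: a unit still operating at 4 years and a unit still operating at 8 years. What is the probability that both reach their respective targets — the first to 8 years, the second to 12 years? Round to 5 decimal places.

p₁ = l_8/l_4 = 41,501/47,244 = 0.878440; p₂ = l_12/l_8 = 32,641/41,501 = 0.786511.
P(both) = p₁ × p₂ = 0.878440 × 0.786511 = 0.690903.

0.69090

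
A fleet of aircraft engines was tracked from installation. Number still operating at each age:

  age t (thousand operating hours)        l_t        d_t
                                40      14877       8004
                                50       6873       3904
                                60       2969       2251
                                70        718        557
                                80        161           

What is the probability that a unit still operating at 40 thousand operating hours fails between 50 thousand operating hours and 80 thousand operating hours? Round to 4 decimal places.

0.4512

This is the probability of reaching 50 but not 80, conditional on being operational at 40: (l_50 − l_80) / l_40.
= (6873 − 161) / 14877 = 6712 / 14877 = 0.451166.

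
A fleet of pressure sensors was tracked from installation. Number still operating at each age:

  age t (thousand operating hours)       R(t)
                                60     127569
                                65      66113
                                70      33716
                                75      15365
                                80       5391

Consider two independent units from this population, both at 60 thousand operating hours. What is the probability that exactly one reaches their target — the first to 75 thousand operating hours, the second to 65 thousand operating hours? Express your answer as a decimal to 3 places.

p₁ = R(75)/R(60) = 15365/127569 = 0.120445; p₂ = R(65)/R(60) = 66113/127569 = 0.518253.
P(exactly one) = p₁(1−p₂) + (1−p₁)p₂ = 0.058024 + 0.455832 = 0.513856.

0.514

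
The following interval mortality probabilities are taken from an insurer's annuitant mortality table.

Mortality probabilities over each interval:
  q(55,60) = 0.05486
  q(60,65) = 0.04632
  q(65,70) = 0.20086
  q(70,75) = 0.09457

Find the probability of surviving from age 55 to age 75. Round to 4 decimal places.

0.6522

P(survive 55→75) = (1 − 0.05486) × (1 − 0.04632) × (1 − 0.20086) × (1 − 0.09457).
= 0.94514 × 0.95368 × 0.79914 × 0.90543 = 0.652194.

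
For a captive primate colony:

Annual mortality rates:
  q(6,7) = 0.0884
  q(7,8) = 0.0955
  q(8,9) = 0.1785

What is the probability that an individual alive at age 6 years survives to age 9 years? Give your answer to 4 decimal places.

0.6774

The overall survival probability is (1 − 0.0884) × (1 − 0.0955) × (1 − 0.1785).
= 0.9116 × 0.9045 × 0.8215 = 0.677361.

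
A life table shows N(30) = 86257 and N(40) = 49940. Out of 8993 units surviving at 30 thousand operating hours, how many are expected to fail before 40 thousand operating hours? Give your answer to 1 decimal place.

The relevant probability is 1 − 49940/86257 = 0.421032.
Expected number = 8993 × 0.421032 = 3786.3.

3786.3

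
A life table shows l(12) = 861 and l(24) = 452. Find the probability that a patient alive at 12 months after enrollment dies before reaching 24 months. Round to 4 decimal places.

0.4750

P(die before 24 | alive at 12) = 1 − l(24)/l(12) = 1 − 452/861 = (409)/861 = 0.475029.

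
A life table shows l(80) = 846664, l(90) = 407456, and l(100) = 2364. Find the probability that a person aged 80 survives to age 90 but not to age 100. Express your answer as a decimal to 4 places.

This is the probability of reaching 90 but not 100, conditional on being alive at 80: (l(90) − l(100)) / l(80).
= (407456 − 2364) / 846664 = 405092 / 846664 = 0.478457.

0.4785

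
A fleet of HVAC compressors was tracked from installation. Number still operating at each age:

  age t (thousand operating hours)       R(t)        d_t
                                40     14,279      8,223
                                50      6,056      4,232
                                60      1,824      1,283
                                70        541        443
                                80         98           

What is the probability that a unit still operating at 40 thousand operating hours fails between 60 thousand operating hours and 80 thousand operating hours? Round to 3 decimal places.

0.121

This is the probability of reaching 60 but not 80, conditional on being operational at 40: (R(60) − R(80)) / R(40).
= (1,824 − 98) / 14,279 = 1,726 / 14,279 = 0.120877.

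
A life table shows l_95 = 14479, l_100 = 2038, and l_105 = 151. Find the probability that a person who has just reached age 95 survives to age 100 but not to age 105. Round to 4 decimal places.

0.1303

We want 5|5q95 = (l_100 − l_105)/l_95.
This is the probability of reaching 100 but not 105, conditional on being alive at 95: (l_100 − l_105) / l_95.
= (2038 − 151) / 14479 = 1887 / 14479 = 0.130327.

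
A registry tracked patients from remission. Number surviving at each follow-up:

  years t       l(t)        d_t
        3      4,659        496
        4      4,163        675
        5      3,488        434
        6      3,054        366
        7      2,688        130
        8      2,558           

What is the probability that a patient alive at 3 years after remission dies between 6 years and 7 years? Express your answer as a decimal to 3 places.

This is the probability of reaching 6 but not 7, conditional on being alive at 3: (l(6) − l(7)) / l(3).
= (3,054 − 2,688) / 4,659 = 366 / 4,659 = 0.078558.

0.079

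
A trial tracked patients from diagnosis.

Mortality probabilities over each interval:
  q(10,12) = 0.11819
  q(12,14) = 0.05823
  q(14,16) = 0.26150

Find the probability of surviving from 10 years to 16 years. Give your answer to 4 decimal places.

0.6133

P(survive 10→16) = (1 − 0.11819) × (1 − 0.05823) × (1 − 0.26150).
= 0.88181 × 0.94177 × 0.73850 = 0.613296.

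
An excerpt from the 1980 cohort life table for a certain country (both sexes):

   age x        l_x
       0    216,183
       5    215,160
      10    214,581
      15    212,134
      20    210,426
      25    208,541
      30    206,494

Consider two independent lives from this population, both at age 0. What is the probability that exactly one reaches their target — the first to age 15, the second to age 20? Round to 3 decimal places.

p₁ = l_15/l_0 = 212,134/216,183 = 0.981270; p₂ = l_20/l_0 = 210,426/216,183 = 0.973370.
P(exactly one) = p₁(1−p₂) + (1−p₁)p₂ = 0.026131 + 0.018231 = 0.044362.

0.044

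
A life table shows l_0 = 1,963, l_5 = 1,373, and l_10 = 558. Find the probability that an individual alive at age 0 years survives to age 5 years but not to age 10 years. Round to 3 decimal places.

This is the probability of reaching 5 but not 10, conditional on being alive at 0: (l_5 − l_10) / l_0.
= (1,373 − 558) / 1,963 = 815 / 1,963 = 0.415181.

0.415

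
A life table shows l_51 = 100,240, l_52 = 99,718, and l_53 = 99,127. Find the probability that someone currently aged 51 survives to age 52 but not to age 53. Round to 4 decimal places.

This is the probability of reaching 52 but not 53, conditional on being alive at 51: (l_52 − l_53) / l_51.
= (99,718 − 99,127) / 100,240 = 591 / 100,240 = 0.005896.

0.0059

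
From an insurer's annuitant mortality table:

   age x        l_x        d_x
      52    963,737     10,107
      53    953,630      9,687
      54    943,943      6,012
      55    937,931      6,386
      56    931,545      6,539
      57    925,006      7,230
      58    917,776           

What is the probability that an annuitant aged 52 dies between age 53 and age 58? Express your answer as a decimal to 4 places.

0.0372

We want 1|5q52 = (l_53 − l_58)/l_52.
This is the probability of reaching 53 but not 58, conditional on being alive at 52: (l_53 − l_58) / l_52.
= (953,630 − 917,776) / 963,737 = 35,854 / 963,737 = 0.037203.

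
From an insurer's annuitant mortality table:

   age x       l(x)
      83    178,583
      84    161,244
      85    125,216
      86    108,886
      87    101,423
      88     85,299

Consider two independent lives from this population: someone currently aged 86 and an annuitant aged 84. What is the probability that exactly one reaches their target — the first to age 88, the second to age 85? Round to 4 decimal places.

0.3433

p₁ = l(88)/l(86) = 85,299/108,886 = 0.783379; p₂ = l(85)/l(84) = 125,216/161,244 = 0.776562.
P(exactly one) = p₁(1−p₂) + (1−p₁)p₂ = 0.175037 + 0.168220 = 0.343256.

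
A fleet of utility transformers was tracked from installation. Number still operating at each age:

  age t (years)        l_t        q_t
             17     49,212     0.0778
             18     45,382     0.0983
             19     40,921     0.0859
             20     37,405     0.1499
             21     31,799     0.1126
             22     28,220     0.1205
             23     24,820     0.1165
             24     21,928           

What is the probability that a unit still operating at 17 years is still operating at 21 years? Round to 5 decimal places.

The conditional survival probability is l_21/l_17 = 31,799/49,212 = 0.646164.

0.64616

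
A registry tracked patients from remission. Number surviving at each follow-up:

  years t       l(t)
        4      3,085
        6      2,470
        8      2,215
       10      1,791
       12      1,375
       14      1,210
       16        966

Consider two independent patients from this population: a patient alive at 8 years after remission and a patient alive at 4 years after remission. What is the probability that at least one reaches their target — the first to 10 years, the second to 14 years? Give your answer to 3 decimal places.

0.884

p₁ = l(10)/l(8) = 1,791/2,215 = 0.808578; p₂ = l(14)/l(4) = 1,210/3,085 = 0.392220.
P(at least one) = 1 − (1−p₁)(1−p₂) = 1 − 0.191422 × 0.607780 = 0.883658.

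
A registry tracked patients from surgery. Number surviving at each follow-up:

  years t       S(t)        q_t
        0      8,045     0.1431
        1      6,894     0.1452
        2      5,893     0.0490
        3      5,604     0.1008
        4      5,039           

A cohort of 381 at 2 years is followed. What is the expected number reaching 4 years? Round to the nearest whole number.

The relevant probability is 5,039/5,893 = 0.855082.
Expected number = 381 × 0.855082 = 326.

326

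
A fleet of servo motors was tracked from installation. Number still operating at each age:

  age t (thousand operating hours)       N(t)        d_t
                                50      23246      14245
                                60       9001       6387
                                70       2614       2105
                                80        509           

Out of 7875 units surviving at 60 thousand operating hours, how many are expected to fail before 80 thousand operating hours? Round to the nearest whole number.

7430

The relevant probability is 1 − 509/9001 = 0.943451.
Expected number = 7875 × 0.943451 = 7430.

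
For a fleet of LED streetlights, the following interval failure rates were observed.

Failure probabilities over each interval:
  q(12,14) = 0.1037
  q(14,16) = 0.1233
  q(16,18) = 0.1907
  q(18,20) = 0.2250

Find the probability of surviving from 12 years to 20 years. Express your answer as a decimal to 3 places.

The overall survival probability is (1 − 0.1037) × (1 − 0.1233) × (1 − 0.1907) × (1 − 0.2250).
= 0.8963 × 0.8767 × 0.8093 × 0.7750 = 0.492851.

0.493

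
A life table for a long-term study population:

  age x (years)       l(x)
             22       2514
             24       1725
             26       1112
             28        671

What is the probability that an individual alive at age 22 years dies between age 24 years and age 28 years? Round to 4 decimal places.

0.4193

This is the probability of reaching 24 but not 28, conditional on being alive at 22: (l(24) − l(28)) / l(22).
= (1725 − 671) / 2514 = 1054 / 2514 = 0.419252.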